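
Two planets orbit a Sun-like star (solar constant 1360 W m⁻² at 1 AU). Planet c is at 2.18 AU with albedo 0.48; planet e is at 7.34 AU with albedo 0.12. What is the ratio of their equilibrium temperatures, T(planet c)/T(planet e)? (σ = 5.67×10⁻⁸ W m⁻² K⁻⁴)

T_eq = [S₀(1−A)/(4σd²)]^(1/4), so T ∝ (1−A)^(1/4) / √d.
T₁ = [1360×0.52/(4×5.67×10⁻⁸×2.18²)]^(1/4) = 160.05 K.
T₂ = [1360×0.88/(4×5.67×10⁻⁸×7.34²)]^(1/4) = 99.48 K.

T₁/T₂ ≈ 1.609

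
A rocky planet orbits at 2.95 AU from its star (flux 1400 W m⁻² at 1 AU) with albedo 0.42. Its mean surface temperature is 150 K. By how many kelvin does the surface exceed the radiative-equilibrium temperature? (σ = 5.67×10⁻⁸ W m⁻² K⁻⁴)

ΔT ≈ 7.6 K

S = 1400/2.95² = 160.9 W m⁻².
T_eq = [S(1−A)/(4σ)]^(1/4) = [160.9×0.58/(4×5.67×10⁻⁸)]^(1/4) = 142.4 K.
ΔT = T_surf − T_eq = 150 − 142.4.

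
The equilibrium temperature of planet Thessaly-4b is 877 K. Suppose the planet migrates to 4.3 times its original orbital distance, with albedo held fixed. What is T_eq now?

T_eq ∝ L^(1/4) · d^(−1/2).
T′ = 877 / 4.3^(1/2) = 423 K.

T_eq ≈ 423 K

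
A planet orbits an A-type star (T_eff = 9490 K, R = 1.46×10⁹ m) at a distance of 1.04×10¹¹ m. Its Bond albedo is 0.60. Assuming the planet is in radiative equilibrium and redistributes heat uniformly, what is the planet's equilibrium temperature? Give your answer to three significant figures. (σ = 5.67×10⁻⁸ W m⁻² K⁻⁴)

L = 4πR_⋆²σT_⋆⁴ = 4π(1.46×10⁹)² × 5.67×10⁻⁸ × (9490)⁴ = 1.23×10²⁸ W.
S = L/(4πd²) = 9.06×10⁴ W m⁻².
Energy balance: absorbed = emitted ⇒ πR²·S(1−A) = 4πR²·σT_eq⁴, so T_eq⁴ = S(1−A)/(4σ).
T_eq = [9.06×10⁴ × 0.40 / (4 × 5.67×10⁻⁸)]^(1/4) = (1.60×10¹¹)^(1/4) = 632 K.

T_eq ≈ 632 K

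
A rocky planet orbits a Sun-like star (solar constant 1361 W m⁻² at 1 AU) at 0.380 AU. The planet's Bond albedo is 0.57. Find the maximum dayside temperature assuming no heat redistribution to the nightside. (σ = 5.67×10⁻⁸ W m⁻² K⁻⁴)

T_ss ≈ 517 K

Flux at 0.380 AU: S = 1361/0.380² = 9430 W m⁻².
With no redistribution each surface element balances locally: S(1−A) = σT⁴.
T = [9430 × 0.43 / 5.67×10⁻⁸]^(1/4) = (7.15×10¹⁰)^(1/4) = 517 K.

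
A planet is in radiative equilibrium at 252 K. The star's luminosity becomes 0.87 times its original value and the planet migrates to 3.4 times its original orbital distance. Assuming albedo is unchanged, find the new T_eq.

T_eq ≈ 132 K

T_eq ∝ L^(1/4) · d^(−1/2).
T′ = 252 × 0.87^(1/4) / 3.4^(1/2) = 132 K.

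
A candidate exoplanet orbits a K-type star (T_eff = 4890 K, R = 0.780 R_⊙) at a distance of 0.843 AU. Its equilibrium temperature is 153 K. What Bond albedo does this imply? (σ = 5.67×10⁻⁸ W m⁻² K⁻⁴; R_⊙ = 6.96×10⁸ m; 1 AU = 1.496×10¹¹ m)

R_⋆ = 0.780 × 6.96×10⁸ = 5.43×10⁸ m.
d = 0.843 AU = 1.26×10¹¹ m.
L = 4πR_⋆²σT_⋆⁴ = 4π(5.43×10⁸)² × 5.67×10⁻⁸ × (4890)⁴ = 1.20×10²⁶ W.
S = L/(4πd²) = 601 W m⁻².
From T_eq⁴ = S(1−A)/(4σ): 1−A = 4σT_eq⁴/S.
1−A = 4 × 5.67×10⁻⁸ × (153)⁴ / 601 = 0.207.

A ≈ 0.79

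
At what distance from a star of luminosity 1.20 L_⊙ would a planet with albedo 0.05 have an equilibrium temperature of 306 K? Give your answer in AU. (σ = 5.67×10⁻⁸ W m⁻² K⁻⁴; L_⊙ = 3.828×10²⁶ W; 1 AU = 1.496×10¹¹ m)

L = 1.20 × 3.828×10²⁶ = 4.59×10²⁶ W.
From T_eq⁴ = L(1−A)/(16πσd²): d = √[L(1−A)/(16πσT_eq⁴)].
d = √[4.59×10²⁶ × 0.95 / (16π × 5.67×10⁻⁸ × (306)⁴)] = 1.32×10¹¹ m = 0.883 AU.

d ≈ 0.883 AU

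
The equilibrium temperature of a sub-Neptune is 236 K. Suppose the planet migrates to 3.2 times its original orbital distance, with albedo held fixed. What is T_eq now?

T_eq ≈ 132 K

T_eq ∝ L^(1/4) · d^(−1/2).
T′ = 236 / 3.2^(1/2) = 132 K.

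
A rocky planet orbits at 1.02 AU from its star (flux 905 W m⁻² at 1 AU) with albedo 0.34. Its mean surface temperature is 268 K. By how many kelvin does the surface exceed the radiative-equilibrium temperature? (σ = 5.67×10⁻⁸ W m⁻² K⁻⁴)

ΔT ≈ 43.7 K

S = 905/1.02² = 869.9 W m⁻².
T_eq = [S(1−A)/(4σ)]^(1/4) = [869.9×0.66/(4×5.67×10⁻⁸)]^(1/4) = 224.3 K.
ΔT = T_surf − T_eq = 268 − 224.3.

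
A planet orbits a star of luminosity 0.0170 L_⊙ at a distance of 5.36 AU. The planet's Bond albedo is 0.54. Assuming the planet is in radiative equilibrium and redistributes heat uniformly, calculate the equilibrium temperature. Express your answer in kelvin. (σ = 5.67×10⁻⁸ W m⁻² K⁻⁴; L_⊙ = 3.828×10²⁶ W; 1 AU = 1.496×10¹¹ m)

T_eq ≈ 35.8 K

d = 5.36 AU = 8.02×10¹¹ m.
L = 0.0170 × 3.828×10²⁶ = 6.51×10²⁴ W.
Flux: S = L/(4πd²) = 6.51×10²⁴/(4π×(8.02×10¹¹)²) = 0.805 W m⁻².
Energy balance: absorbed = emitted ⇒ πR²·S(1−A) = 4πR²·σT_eq⁴, so T_eq⁴ = S(1−A)/(4σ).
T_eq = [0.805 × 0.46 / (4 × 5.67×10⁻⁸)]^(1/4) = (1.63×10⁶)^(1/4) = 35.8 K.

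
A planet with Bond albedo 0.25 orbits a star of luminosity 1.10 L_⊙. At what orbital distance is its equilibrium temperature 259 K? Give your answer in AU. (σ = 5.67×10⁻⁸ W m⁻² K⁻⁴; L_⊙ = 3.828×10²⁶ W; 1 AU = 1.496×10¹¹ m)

L = 1.10 × 3.828×10²⁶ = 4.21×10²⁶ W.
From T_eq⁴ = L(1−A)/(16πσd²): d = √[L(1−A)/(16πσT_eq⁴)].
d = √[4.21×10²⁶ × 0.75 / (16π × 5.67×10⁻⁸ × (259)⁴)] = 1.57×10¹¹ m = 1.05 AU.

d ≈ 1.05 AU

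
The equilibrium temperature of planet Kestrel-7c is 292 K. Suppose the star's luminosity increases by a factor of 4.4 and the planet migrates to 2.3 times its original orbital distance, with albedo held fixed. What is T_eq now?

T_eq ≈ 279 K

T_eq ∝ L^(1/4) · d^(−1/2).
T′ = 292 × 4.4^(1/4) / 2.3^(1/2) = 279 K.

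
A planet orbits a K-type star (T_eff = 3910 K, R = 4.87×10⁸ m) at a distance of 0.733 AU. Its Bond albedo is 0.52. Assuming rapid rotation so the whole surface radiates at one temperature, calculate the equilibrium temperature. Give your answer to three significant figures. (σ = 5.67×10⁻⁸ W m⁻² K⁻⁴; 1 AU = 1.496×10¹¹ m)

d = 0.733 AU = 1.10×10¹¹ m.
L = 4πR_⋆²σT_⋆⁴ = 4π(4.87×10⁸)² × 5.67×10⁻⁸ × (3910)⁴ = 3.95×10²⁵ W.
S = L/(4πd²) = 261 W m⁻².
Energy balance: absorbed = emitted ⇒ πR²·S(1−A) = 4πR²·σT_eq⁴, so T_eq⁴ = S(1−A)/(4σ).
T_eq = [261 × 0.48 / (4 × 5.67×10⁻⁸)]^(1/4) = (5.53×10⁸)^(1/4) = 153 K.

T_eq ≈ 153 K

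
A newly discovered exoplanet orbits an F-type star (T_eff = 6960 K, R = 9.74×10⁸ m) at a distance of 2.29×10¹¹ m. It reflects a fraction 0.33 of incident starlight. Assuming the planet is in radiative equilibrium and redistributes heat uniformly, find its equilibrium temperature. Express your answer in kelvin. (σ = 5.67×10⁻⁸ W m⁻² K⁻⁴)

T_eq ≈ 290 K

L = 4πR_⋆²σT_⋆⁴ = 4π(9.74×10⁸)² × 5.67×10⁻⁸ × (6960)⁴ = 1.59×10²⁷ W.
S = L/(4πd²) = 2410 W m⁻².
Energy balance: absorbed = emitted ⇒ πR²·S(1−A) = 4πR²·σT_eq⁴, so T_eq⁴ = S(1−A)/(4σ).
T_eq = [2410 × 0.67 / (4 × 5.67×10⁻⁸)]^(1/4) = (7.11×10⁹)^(1/4) = 290 K.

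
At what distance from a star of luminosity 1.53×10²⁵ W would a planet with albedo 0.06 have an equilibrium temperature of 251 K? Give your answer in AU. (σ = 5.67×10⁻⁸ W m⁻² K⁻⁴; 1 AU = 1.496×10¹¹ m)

d ≈ 0.238 AU

From T_eq⁴ = L(1−A)/(16πσd²): d = √[L(1−A)/(16πσT_eq⁴)].
d = √[1.53×10²⁵ × 0.94 / (16π × 5.67×10⁻⁸ × (251)⁴)] = 3.57×10¹⁰ m = 0.238 AU.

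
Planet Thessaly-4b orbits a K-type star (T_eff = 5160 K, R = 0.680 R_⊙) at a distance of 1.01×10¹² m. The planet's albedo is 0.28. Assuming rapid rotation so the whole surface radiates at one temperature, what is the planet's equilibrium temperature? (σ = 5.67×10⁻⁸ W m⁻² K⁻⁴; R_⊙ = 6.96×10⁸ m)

T_eq ≈ 72.8 K

R_⋆ = 0.680 × 6.96×10⁸ = 4.73×10⁸ m.
L = 4πR_⋆²σT_⋆⁴ = 4π(4.73×10⁸)² × 5.67×10⁻⁸ × (5160)⁴ = 1.13×10²⁶ W.
S = L/(4πd²) = 8.83 W m⁻².
Energy balance: absorbed = emitted ⇒ πR²·S(1−A) = 4πR²·σT_eq⁴, so T_eq⁴ = S(1−A)/(4σ).
T_eq = [8.83 × 0.72 / (4 × 5.67×10⁻⁸)]^(1/4) = (2.80×10⁷)^(1/4) = 72.8 K.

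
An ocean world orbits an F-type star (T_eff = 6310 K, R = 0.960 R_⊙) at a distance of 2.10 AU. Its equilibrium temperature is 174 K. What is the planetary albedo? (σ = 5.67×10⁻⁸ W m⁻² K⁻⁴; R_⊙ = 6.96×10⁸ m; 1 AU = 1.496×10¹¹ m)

A ≈ 0.49

R_⋆ = 0.960 × 6.96×10⁸ = 6.68×10⁸ m.
d = 2.10 AU = 3.14×10¹¹ m.
L = 4πR_⋆²σT_⋆⁴ = 4π(6.68×10⁸)² × 5.67×10⁻⁸ × (6310)⁴ = 5.04×10²⁶ W.
S = L/(4πd²) = 407 W m⁻².
From T_eq⁴ = S(1−A)/(4σ): 1−A = 4σT_eq⁴/S.
1−A = 4 × 5.67×10⁻⁸ × (174)⁴ / 407 = 0.511.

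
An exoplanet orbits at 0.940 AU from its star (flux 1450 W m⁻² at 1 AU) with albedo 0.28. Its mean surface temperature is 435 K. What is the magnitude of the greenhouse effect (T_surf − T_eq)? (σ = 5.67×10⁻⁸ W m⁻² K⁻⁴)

S = 1450/0.940² = 1641 W m⁻².
T_eq = [S(1−A)/(4σ)]^(1/4) = [1641×0.72/(4×5.67×10⁻⁸)]^(1/4) = 268.7 K.
ΔT = T_surf − T_eq = 435 − 268.7.

ΔT ≈ 166.3 K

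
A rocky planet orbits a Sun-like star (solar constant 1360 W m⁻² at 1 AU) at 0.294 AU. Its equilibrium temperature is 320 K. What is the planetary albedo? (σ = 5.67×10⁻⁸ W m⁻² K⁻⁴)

Flux at 0.294 AU: S = 1360/0.294² = 1.57×10⁴ W m⁻².
From T_eq⁴ = S(1−A)/(4σ): 1−A = 4σT_eq⁴/S.
1−A = 4 × 5.67×10⁻⁸ × (320)⁴ / 1.57×10⁴ = 0.151.

A ≈ 0.85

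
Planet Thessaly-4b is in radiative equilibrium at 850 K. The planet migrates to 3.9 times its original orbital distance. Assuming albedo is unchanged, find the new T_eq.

T_eq ≈ 430 K

T_eq ∝ L^(1/4) · d^(−1/2).
T′ = 850 / 3.9^(1/2) = 430 K.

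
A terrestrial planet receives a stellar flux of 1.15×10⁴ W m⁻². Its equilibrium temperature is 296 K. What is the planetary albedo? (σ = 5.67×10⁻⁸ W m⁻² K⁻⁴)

From T_eq⁴ = S(1−A)/(4σ): 1−A = 4σT_eq⁴/S.
1−A = 4 × 5.67×10⁻⁸ × (296)⁴ / 1.15×10⁴ = 0.151.

A ≈ 0.85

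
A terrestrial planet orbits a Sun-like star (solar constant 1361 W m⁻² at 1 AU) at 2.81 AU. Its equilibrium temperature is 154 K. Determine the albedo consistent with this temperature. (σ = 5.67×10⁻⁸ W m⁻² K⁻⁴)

Flux at 2.81 AU: S = 1361/2.81² = 172 W m⁻².
From T_eq⁴ = S(1−A)/(4σ): 1−A = 4σT_eq⁴/S.
1−A = 4 × 5.67×10⁻⁸ × (154)⁴ / 172 = 0.740.

A ≈ 0.26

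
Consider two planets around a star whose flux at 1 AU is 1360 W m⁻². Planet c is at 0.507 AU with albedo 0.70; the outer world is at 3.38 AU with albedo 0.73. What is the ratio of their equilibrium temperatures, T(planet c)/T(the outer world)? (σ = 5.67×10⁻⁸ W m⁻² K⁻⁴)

T_eq = [S₀(1−A)/(4σd²)]^(1/4), so T ∝ (1−A)^(1/4) / √d.
T₁ = [1360×0.30/(4×5.67×10⁻⁸×0.507²)]^(1/4) = 289.23 K.
T₂ = [1360×0.27/(4×5.67×10⁻⁸×3.38²)]^(1/4) = 109.11 K.

T₁/T₂ ≈ 2.651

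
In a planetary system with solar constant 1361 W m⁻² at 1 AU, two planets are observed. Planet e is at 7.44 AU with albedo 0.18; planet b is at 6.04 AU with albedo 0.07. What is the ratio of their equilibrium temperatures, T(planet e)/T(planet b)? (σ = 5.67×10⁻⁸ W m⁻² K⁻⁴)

T_eq = [S₀(1−A)/(4σd²)]^(1/4), so T ∝ (1−A)^(1/4) / √d.
T₁ = [1361×0.82/(4×5.67×10⁻⁸×7.44²)]^(1/4) = 97.10 K.
T₂ = [1361×0.93/(4×5.67×10⁻⁸×6.04²)]^(1/4) = 111.21 K.

T₁/T₂ ≈ 0.873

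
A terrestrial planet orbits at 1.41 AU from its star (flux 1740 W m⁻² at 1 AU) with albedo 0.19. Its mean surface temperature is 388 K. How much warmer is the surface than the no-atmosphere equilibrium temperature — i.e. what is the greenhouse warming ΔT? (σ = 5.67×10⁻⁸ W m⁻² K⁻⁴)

ΔT ≈ 151.6 K

S = 1740/1.41² = 875.2 W m⁻².
T_eq = [S(1−A)/(4σ)]^(1/4) = [875.2×0.81/(4×5.67×10⁻⁸)]^(1/4) = 236.4 K.
ΔT = T_surf − T_eq = 388 − 236.4.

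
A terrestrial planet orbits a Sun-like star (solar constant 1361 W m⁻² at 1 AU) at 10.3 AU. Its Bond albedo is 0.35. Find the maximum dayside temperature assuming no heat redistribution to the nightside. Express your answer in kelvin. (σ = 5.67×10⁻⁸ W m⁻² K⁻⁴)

T_ss ≈ 110 K

Flux at 10.3 AU: S = 1361/10.3² = 12.8 W m⁻².
With no redistribution each surface element balances locally: S(1−A) = σT⁴.
T = [12.8 × 0.65 / 5.67×10⁻⁸]^(1/4) = (1.47×10⁸)^(1/4) = 110 K.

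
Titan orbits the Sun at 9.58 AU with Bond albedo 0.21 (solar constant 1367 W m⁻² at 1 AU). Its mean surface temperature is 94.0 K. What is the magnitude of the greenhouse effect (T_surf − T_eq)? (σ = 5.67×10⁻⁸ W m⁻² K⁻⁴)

S = 1367/9.58² = 14.89 W m⁻².
T_eq = [S(1−A)/(4σ)]^(1/4) = [14.89×0.79/(4×5.67×10⁻⁸)]^(1/4) = 84.9 K.
ΔT = T_surf − T_eq = 94 − 84.9.

ΔT ≈ 9.1 K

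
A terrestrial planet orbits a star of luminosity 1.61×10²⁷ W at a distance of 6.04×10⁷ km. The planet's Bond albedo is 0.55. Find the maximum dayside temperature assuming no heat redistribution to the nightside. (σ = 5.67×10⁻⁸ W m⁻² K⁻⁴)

d = 6.04×10⁷ km = 6.04×10¹⁰ m.
Flux: S = L/(4πd²) = 1.61×10²⁷/(4π×(6.04×10¹⁰)²) = 3.51×10⁴ W m⁻².
With no redistribution each surface element balances locally: S(1−A) = σT⁴.
T = [3.51×10⁴ × 0.45 / 5.67×10⁻⁸]^(1/4) = (2.79×10¹¹)^(1/4) = 727 K.

T_ss ≈ 727 K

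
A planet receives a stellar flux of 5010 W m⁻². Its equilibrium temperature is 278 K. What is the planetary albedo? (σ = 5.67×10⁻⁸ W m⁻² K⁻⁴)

A ≈ 0.73

From T_eq⁴ = S(1−A)/(4σ): 1−A = 4σT_eq⁴/S.
1−A = 4 × 5.67×10⁻⁸ × (278)⁴ / 5010 = 0.270.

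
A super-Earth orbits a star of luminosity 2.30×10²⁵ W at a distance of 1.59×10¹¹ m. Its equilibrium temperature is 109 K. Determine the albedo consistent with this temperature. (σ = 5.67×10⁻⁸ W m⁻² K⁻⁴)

Flux: S = L/(4πd²) = 2.30×10²⁵/(4π×(1.59×10¹¹)²) = 72.4 W m⁻².
From T_eq⁴ = S(1−A)/(4σ): 1−A = 4σT_eq⁴/S.
1−A = 4 × 5.67×10⁻⁸ × (109)⁴ / 72.4 = 0.442.

A ≈ 0.56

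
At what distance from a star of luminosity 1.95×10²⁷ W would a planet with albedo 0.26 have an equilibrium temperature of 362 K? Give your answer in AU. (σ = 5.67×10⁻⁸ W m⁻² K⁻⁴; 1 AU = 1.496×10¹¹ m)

From T_eq⁴ = L(1−A)/(16πσd²): d = √[L(1−A)/(16πσT_eq⁴)].
d = √[1.95×10²⁷ × 0.74 / (16π × 5.67×10⁻⁸ × (362)⁴)] = 1.72×10¹¹ m = 1.15 AU.

d ≈ 1.15 AU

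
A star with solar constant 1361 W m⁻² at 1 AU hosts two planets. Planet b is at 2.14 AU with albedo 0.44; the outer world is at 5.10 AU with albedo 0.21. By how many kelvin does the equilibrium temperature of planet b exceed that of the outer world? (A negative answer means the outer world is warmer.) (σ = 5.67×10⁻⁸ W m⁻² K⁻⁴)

T_eq = [S₀(1−A)/(4σd²)]^(1/4), so T ∝ (1−A)^(1/4) / √d.
T₁ = [1361×0.56/(4×5.67×10⁻⁸×2.14²)]^(1/4) = 164.59 K.
T₂ = [1361×0.79/(4×5.67×10⁻⁸×5.10²)]^(1/4) = 116.19 K.

ΔT ≈ 48.4 K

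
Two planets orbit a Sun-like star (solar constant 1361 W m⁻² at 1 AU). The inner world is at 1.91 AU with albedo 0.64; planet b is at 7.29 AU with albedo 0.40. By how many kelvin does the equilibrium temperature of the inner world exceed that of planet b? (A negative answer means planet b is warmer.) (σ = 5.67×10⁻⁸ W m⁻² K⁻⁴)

ΔT ≈ 65.3 K

T_eq = [S₀(1−A)/(4σd²)]^(1/4), so T ∝ (1−A)^(1/4) / √d.
T₁ = [1361×0.36/(4×5.67×10⁻⁸×1.91²)]^(1/4) = 156.00 K.
T₂ = [1361×0.60/(4×5.67×10⁻⁸×7.29²)]^(1/4) = 90.73 K.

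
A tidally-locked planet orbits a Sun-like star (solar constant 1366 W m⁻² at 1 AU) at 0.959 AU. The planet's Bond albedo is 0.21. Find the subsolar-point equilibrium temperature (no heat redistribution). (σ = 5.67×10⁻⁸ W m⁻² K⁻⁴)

Flux at 0.959 AU: S = 1366/0.959² = 1490 W m⁻².
At the subsolar point the surface absorbs S(1−A) and emits σT⁴ per unit area — no factor of 4, since only the local patch is in balance.
T = [1490 × 0.79 / 5.67×10⁻⁸]^(1/4) = (2.07×10¹⁰)^(1/4) = 379 K.

T_ss ≈ 379 K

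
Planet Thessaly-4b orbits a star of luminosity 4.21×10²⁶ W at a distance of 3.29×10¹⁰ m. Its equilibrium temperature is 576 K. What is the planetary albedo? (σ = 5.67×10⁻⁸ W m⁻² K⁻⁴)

A ≈ 0.19

Flux: S = L/(4πd²) = 4.21×10²⁶/(4π×(3.29×10¹⁰)²) = 3.10×10⁴ W m⁻².
From T_eq⁴ = S(1−A)/(4σ): 1−A = 4σT_eq⁴/S.
1−A = 4 × 5.67×10⁻⁸ × (576)⁴ / 3.10×10⁴ = 0.807.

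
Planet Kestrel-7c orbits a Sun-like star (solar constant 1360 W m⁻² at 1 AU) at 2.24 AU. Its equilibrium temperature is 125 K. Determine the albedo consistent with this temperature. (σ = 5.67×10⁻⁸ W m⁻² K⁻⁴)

Flux at 2.24 AU: S = 1360/2.24² = 271 W m⁻².
From T_eq⁴ = S(1−A)/(4σ): 1−A = 4σT_eq⁴/S.
1−A = 4 × 5.67×10⁻⁸ × (125)⁴ / 271 = 0.204.

A ≈ 0.80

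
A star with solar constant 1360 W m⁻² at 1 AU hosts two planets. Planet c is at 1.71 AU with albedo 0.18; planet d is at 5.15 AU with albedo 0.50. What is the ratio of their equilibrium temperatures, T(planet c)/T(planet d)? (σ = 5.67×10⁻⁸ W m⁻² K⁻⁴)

T_eq = [S₀(1−A)/(4σd²)]^(1/4), so T ∝ (1−A)^(1/4) / √d.
T₁ = [1360×0.82/(4×5.67×10⁻⁸×1.71²)]^(1/4) = 202.50 K.
T₂ = [1360×0.50/(4×5.67×10⁻⁸×5.15²)]^(1/4) = 103.11 K.

T₁/T₂ ≈ 1.964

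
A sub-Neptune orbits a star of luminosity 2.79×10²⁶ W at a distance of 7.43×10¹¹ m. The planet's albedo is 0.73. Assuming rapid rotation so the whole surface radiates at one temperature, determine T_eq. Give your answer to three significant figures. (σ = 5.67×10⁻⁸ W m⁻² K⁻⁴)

Flux: S = L/(4πd²) = 2.79×10²⁶/(4π×(7.43×10¹¹)²) = 40.2 W m⁻².
Energy balance: absorbed = emitted ⇒ πR²·S(1−A) = 4πR²·σT_eq⁴, so T_eq⁴ = S(1−A)/(4σ).
T_eq = [40.2 × 0.27 / (4 × 5.67×10⁻⁸)]^(1/4) = (4.79×10⁷)^(1/4) = 83.2 K.

T_eq ≈ 83.2 K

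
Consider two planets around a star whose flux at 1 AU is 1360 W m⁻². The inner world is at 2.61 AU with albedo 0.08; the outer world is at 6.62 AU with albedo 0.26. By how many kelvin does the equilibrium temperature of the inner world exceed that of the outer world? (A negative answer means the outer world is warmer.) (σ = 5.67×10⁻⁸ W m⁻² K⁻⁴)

ΔT ≈ 68.4 K

T_eq = [S₀(1−A)/(4σd²)]^(1/4), so T ∝ (1−A)^(1/4) / √d.
T₁ = [1360×0.92/(4×5.67×10⁻⁸×2.61²)]^(1/4) = 168.69 K.
T₂ = [1360×0.74/(4×5.67×10⁻⁸×6.62²)]^(1/4) = 100.31 K.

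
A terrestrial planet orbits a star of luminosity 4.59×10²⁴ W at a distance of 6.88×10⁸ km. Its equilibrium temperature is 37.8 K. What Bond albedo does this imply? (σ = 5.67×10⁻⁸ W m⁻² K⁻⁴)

d = 6.88×10⁸ km = 6.88×10¹¹ m.
Flux: S = L/(4πd²) = 4.59×10²⁴/(4π×(6.88×10¹¹)²) = 0.772 W m⁻².
From T_eq⁴ = S(1−A)/(4σ): 1−A = 4σT_eq⁴/S.
1−A = 4 × 5.67×10⁻⁸ × (37.8)⁴ / 0.772 = 0.600.

A ≈ 0.40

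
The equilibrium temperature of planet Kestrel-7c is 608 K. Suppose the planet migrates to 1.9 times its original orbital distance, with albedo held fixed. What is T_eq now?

T_eq ∝ L^(1/4) · d^(−1/2).
T′ = 608 / 1.9^(1/2) = 441 K.

T_eq ≈ 441 K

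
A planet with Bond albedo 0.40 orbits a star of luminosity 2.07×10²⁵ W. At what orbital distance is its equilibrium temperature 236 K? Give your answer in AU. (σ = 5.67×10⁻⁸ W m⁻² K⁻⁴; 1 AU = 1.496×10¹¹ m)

d ≈ 0.251 AU

From T_eq⁴ = L(1−A)/(16πσd²): d = √[L(1−A)/(16πσT_eq⁴)].
d = √[2.07×10²⁵ × 0.60 / (16π × 5.67×10⁻⁸ × (236)⁴)] = 3.75×10¹⁰ m = 0.251 AU.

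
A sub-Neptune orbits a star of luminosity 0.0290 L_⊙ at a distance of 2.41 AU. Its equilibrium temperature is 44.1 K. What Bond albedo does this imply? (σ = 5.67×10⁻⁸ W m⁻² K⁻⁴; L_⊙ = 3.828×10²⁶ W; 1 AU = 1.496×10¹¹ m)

A ≈ 0.87

d = 2.41 AU = 3.61×10¹¹ m.
L = 0.0290 × 3.828×10²⁶ = 1.11×10²⁵ W.
Flux: S = L/(4πd²) = 1.11×10²⁵/(4π×(3.61×10¹¹)²) = 6.80 W m⁻².
From T_eq⁴ = S(1−A)/(4σ): 1−A = 4σT_eq⁴/S.
1−A = 4 × 5.67×10⁻⁸ × (44.1)⁴ / 6.80 = 0.126.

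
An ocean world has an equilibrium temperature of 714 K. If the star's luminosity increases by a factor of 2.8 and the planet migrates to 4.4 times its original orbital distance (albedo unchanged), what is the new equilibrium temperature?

T_eq ≈ 440 K

T_eq ∝ L^(1/4) · d^(−1/2).
T′ = 714 × 2.8^(1/4) / 4.4^(1/2) = 440 K.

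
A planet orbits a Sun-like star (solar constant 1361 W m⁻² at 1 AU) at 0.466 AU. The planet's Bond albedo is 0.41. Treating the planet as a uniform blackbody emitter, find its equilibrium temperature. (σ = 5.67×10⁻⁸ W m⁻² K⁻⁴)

Flux at 0.466 AU: S = 1361/0.466² = 6270 W m⁻².
Energy balance: absorbed = emitted ⇒ πR²·S(1−A) = 4πR²·σT_eq⁴, so T_eq⁴ = S(1−A)/(4σ).
T_eq = [6270 × 0.59 / (4 × 5.67×10⁻⁸)]^(1/4) = (1.63×10¹⁰)^(1/4) = 357 K.

T_eq ≈ 357 K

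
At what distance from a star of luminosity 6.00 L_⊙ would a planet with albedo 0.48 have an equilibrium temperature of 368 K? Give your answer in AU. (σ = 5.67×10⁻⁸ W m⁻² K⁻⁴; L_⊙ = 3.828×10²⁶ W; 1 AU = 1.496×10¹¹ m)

d ≈ 1.01 AU

L = 6.00 × 3.828×10²⁶ = 2.30×10²⁷ W.
From T_eq⁴ = L(1−A)/(16πσd²): d = √[L(1−A)/(16πσT_eq⁴)].
d = √[2.30×10²⁷ × 0.52 / (16π × 5.67×10⁻⁸ × (368)⁴)] = 1.51×10¹¹ m = 1.01 AU.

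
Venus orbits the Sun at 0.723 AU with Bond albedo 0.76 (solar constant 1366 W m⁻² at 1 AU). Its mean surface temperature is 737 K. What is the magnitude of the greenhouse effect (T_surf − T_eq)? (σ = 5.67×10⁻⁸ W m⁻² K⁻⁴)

ΔT ≈ 507.7 K

S = 1366/0.723² = 2613 W m⁻².
T_eq = [S(1−A)/(4σ)]^(1/4) = [2613×0.24/(4×5.67×10⁻⁸)]^(1/4) = 229.3 K.
ΔT = T_surf − T_eq = 737 − 229.3.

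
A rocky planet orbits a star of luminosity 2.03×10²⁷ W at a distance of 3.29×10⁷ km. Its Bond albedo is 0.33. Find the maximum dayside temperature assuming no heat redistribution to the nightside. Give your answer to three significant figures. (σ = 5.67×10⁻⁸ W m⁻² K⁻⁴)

T_ss ≈ 1150 K

d = 3.29×10⁷ km = 3.29×10¹⁰ m.
Flux: S = L/(4πd²) = 2.03×10²⁷/(4π×(3.29×10¹⁰)²) = 1.49×10⁵ W m⁻².
With no redistribution each surface element balances locally: S(1−A) = σT⁴.
T = [1.49×10⁵ × 0.67 / 5.67×10⁻⁸]^(1/4) = (1.76×10¹²)^(1/4) = 1150 K.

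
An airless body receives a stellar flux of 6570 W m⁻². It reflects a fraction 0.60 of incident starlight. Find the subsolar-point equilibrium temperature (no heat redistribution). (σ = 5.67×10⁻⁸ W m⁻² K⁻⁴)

At the subsolar point the surface absorbs S(1−A) and emits σT⁴ per unit area — no factor of 4, since only the local patch is in balance.
T = [6570 × 0.40 / 5.67×10⁻⁸]^(1/4) = (4.63×10¹⁰)^(1/4) = 464 K.

T_ss ≈ 464 K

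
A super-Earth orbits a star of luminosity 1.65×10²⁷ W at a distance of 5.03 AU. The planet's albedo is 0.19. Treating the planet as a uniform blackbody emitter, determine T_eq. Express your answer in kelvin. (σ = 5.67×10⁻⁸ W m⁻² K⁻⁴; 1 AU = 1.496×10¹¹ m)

T_eq ≈ 170 K

d = 5.03 AU = 7.52×10¹¹ m.
Flux: S = L/(4πd²) = 1.65×10²⁷/(4π×(7.52×10¹¹)²) = 232 W m⁻².
Energy balance: absorbed = emitted ⇒ πR²·S(1−A) = 4πR²·σT_eq⁴, so T_eq⁴ = S(1−A)/(4σ).
T_eq = [232 × 0.81 / (4 × 5.67×10⁻⁸)]^(1/4) = (8.28×10⁸)^(1/4) = 170 K.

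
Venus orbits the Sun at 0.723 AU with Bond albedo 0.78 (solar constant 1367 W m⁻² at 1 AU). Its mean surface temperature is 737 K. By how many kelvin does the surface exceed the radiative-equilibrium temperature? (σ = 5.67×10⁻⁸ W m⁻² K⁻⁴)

S = 1367/0.723² = 2615 W m⁻².
T_eq = [S(1−A)/(4σ)]^(1/4) = [2615×0.22/(4×5.67×10⁻⁸)]^(1/4) = 224.4 K.
ΔT = T_surf − T_eq = 737 − 224.4.

ΔT ≈ 512.6 K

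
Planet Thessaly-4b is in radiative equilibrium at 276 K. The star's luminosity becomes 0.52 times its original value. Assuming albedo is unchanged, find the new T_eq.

T_eq ∝ L^(1/4) · d^(−1/2).
T′ = 276 × 0.52^(1/4) = 234 K.

T_eq ≈ 234 K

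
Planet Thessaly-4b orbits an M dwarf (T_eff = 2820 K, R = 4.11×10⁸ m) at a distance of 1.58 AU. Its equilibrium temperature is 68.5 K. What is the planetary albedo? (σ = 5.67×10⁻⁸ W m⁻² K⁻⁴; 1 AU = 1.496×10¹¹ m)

A ≈ 0.54

d = 1.58 AU = 2.36×10¹¹ m.
L = 4πR_⋆²σT_⋆⁴ = 4π(4.11×10⁸)² × 5.67×10⁻⁸ × (2820)⁴ = 7.61×10²⁴ W.
S = L/(4πd²) = 10.8 W m⁻².
From T_eq⁴ = S(1−A)/(4σ): 1−A = 4σT_eq⁴/S.
1−A = 4 × 5.67×10⁻⁸ × (68.5)⁴ / 10.8 = 0.461.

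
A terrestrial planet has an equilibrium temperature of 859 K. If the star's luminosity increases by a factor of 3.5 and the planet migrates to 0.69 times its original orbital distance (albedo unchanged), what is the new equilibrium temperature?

T_eq ∝ L^(1/4) · d^(−1/2).
T′ = 859 × 3.5^(1/4) / 0.69^(1/2) = 1410 K.

T_eq ≈ 1410 K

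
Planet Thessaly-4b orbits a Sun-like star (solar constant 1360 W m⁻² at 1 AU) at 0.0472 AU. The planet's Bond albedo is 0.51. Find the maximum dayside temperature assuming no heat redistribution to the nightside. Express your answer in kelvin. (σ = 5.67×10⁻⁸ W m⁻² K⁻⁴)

T_ss ≈ 1520 K

Flux at 0.0472 AU: S = 1360/0.0472² = 6.10×10⁵ W m⁻².
With no redistribution each surface element balances locally: S(1−A) = σT⁴.
T = [6.10×10⁵ × 0.49 / 5.67×10⁻⁸]^(1/4) = (5.28×10¹²)^(1/4) = 1520 K.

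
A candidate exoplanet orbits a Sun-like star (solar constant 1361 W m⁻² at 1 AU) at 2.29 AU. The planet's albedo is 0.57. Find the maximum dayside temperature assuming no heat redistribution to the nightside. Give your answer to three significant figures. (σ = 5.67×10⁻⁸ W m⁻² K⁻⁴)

T_ss ≈ 211 K

Flux at 2.29 AU: S = 1361/2.29² = 260 W m⁻².
With no redistribution each surface element balances locally: S(1−A) = σT⁴.
T = [260 × 0.43 / 5.67×10⁻⁸]^(1/4) = (1.97×10⁹)^(1/4) = 211 K.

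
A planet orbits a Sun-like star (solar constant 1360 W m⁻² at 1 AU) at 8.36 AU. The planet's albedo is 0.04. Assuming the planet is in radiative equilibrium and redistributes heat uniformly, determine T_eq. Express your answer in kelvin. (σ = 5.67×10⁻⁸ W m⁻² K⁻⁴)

Flux at 8.36 AU: S = 1360/8.36² = 19.5 W m⁻².
Energy balance: absorbed = emitted ⇒ πR²·S(1−A) = 4πR²·σT_eq⁴, so T_eq⁴ = S(1−A)/(4σ).
T_eq = [19.5 × 0.96 / (4 × 5.67×10⁻⁸)]^(1/4) = (8.24×10⁷)^(1/4) = 95.3 K.

T_eq ≈ 95.3 K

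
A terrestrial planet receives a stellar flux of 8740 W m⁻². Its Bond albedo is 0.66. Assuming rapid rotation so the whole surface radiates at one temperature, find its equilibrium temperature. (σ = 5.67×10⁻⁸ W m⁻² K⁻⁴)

Energy balance: absorbed = emitted ⇒ πR²·S(1−A) = 4πR²·σT_eq⁴, so T_eq⁴ = S(1−A)/(4σ).
T_eq = [8740 × 0.34 / (4 × 5.67×10⁻⁸)]^(1/4) = (1.31×10¹⁰)^(1/4) = 338 K.

T_eq ≈ 338 K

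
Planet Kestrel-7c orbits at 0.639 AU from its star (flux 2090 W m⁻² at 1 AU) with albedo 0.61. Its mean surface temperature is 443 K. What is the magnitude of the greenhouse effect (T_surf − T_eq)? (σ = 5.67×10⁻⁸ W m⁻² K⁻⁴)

S = 2090/0.639² = 5119 W m⁻².
T_eq = [S(1−A)/(4σ)]^(1/4) = [5119×0.39/(4×5.67×10⁻⁸)]^(1/4) = 306.3 K.
ΔT = T_surf − T_eq = 443 − 306.3.

ΔT ≈ 136.7 K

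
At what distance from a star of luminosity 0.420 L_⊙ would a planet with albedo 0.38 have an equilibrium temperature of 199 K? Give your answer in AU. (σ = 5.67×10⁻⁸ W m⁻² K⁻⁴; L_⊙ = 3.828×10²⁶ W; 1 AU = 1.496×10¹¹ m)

d ≈ 0.998 AU

L = 0.420 × 3.828×10²⁶ = 1.61×10²⁶ W.
From T_eq⁴ = L(1−A)/(16πσd²): d = √[L(1−A)/(16πσT_eq⁴)].
d = √[1.61×10²⁶ × 0.62 / (16π × 5.67×10⁻⁸ × (199)⁴)] = 1.49×10¹¹ m = 0.998 AU.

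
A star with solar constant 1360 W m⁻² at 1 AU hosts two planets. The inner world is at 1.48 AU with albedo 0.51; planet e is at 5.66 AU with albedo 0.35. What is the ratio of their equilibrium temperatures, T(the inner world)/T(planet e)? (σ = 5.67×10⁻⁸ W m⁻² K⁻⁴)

T_eq = [S₀(1−A)/(4σd²)]^(1/4), so T ∝ (1−A)^(1/4) / √d.
T₁ = [1360×0.49/(4×5.67×10⁻⁸×1.48²)]^(1/4) = 191.38 K.
T₂ = [1360×0.65/(4×5.67×10⁻⁸×5.66²)]^(1/4) = 105.03 K.

T₁/T₂ ≈ 1.822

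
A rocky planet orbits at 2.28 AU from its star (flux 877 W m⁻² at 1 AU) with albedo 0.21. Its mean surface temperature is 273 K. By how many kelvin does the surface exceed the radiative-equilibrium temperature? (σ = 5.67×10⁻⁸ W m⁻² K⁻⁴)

ΔT ≈ 117.3 K

S = 877/2.28² = 168.7 W m⁻².
T_eq = [S(1−A)/(4σ)]^(1/4) = [168.7×0.79/(4×5.67×10⁻⁸)]^(1/4) = 155.7 K.
ΔT = T_surf − T_eq = 273 − 155.7.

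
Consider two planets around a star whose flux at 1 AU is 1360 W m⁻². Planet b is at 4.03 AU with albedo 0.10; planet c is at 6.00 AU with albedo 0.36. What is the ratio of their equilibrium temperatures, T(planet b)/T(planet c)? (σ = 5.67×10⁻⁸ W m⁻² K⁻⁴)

T_eq = [S₀(1−A)/(4σd²)]^(1/4), so T ∝ (1−A)^(1/4) / √d.
T₁ = [1360×0.90/(4×5.67×10⁻⁸×4.03²)]^(1/4) = 135.02 K.
T₂ = [1360×0.64/(4×5.67×10⁻⁸×6.00²)]^(1/4) = 101.61 K.

T₁/T₂ ≈ 1.329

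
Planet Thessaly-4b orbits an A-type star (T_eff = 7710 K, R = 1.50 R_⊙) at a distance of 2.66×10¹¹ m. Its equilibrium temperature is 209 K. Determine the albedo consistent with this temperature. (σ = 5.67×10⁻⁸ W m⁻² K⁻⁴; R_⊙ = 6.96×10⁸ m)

A ≈ 0.86

R_⋆ = 1.50 × 6.96×10⁸ = 1.04×10⁹ m.
L = 4πR_⋆²σT_⋆⁴ = 4π(1.04×10⁹)² × 5.67×10⁻⁸ × (7710)⁴ = 2.74×10²⁷ W.
S = L/(4πd²) = 3090 W m⁻².
From T_eq⁴ = S(1−A)/(4σ): 1−A = 4σT_eq⁴/S.
1−A = 4 × 5.67×10⁻⁸ × (209)⁴ / 3090 = 0.140.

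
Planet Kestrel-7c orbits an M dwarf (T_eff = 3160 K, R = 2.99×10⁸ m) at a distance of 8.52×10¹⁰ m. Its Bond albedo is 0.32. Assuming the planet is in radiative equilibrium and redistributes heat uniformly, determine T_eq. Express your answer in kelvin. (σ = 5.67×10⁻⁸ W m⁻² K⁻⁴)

T_eq ≈ 120 K

L = 4πR_⋆²σT_⋆⁴ = 4π(2.99×10⁸)² × 5.67×10⁻⁸ × (3160)⁴ = 6.35×10²⁴ W.
S = L/(4πd²) = 69.6 W m⁻².
Energy balance: absorbed = emitted ⇒ πR²·S(1−A) = 4πR²·σT_eq⁴, so T_eq⁴ = S(1−A)/(4σ).
T_eq = [69.6 × 0.68 / (4 × 5.67×10⁻⁸)]^(1/4) = (2.09×10⁸)^(1/4) = 120 K.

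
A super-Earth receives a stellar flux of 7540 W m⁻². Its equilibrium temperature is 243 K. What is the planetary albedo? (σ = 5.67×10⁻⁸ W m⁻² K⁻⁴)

A ≈ 0.90

From T_eq⁴ = S(1−A)/(4σ): 1−A = 4σT_eq⁴/S.
1−A = 4 × 5.67×10⁻⁸ × (243)⁴ / 7540 = 0.105.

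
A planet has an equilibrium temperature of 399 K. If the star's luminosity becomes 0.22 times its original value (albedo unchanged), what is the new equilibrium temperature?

T_eq ∝ L^(1/4) · d^(−1/2).
T′ = 399 × 0.22^(1/4) = 273 K.

T_eq ≈ 273 K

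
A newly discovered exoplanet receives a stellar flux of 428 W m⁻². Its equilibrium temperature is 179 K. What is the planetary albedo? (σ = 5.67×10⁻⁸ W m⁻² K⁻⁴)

A ≈ 0.46

From T_eq⁴ = S(1−A)/(4σ): 1−A = 4σT_eq⁴/S.
1−A = 4 × 5.67×10⁻⁸ × (179)⁴ / 428 = 0.544.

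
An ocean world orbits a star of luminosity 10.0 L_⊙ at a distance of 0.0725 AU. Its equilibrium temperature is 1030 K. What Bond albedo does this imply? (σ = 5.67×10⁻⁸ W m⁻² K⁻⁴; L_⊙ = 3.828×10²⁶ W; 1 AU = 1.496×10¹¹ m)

A ≈ 0.90

d = 0.0725 AU = 1.08×10¹⁰ m.
L = 10.0 × 3.828×10²⁶ = 3.83×10²⁷ W.
Flux: S = L/(4πd²) = 3.83×10²⁷/(4π×(1.08×10¹⁰)²) = 2.59×10⁶ W m⁻².
From T_eq⁴ = S(1−A)/(4σ): 1−A = 4σT_eq⁴/S.
1−A = 4 × 5.67×10⁻⁸ × (1030)⁴ / 2.59×10⁶ = 0.099.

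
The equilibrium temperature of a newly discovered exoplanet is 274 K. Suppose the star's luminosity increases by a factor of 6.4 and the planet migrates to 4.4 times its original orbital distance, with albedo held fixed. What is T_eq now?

T_eq ∝ L^(1/4) · d^(−1/2).
T′ = 274 × 6.4^(1/4) / 4.4^(1/2) = 208 K.

T_eq ≈ 208 K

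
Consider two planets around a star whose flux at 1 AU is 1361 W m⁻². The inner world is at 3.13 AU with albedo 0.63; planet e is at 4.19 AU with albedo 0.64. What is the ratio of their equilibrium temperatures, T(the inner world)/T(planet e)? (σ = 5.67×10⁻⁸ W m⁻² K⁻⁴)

T₁/T₂ ≈ 1.165

T_eq = [S₀(1−A)/(4σd²)]^(1/4), so T ∝ (1−A)^(1/4) / √d.
T₁ = [1361×0.37/(4×5.67×10⁻⁸×3.13²)]^(1/4) = 122.70 K.
T₂ = [1361×0.36/(4×5.67×10⁻⁸×4.19²)]^(1/4) = 105.32 K.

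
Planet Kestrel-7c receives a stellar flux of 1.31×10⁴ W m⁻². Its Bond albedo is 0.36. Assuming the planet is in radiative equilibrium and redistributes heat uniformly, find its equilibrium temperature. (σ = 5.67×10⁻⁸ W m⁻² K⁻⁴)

T_eq ≈ 438 K

Energy balance: absorbed = emitted ⇒ πR²·S(1−A) = 4πR²·σT_eq⁴, so T_eq⁴ = S(1−A)/(4σ).
T_eq = [1.31×10⁴ × 0.64 / (4 × 5.67×10⁻⁸)]^(1/4) = (3.70×10¹⁰)^(1/4) = 438 K.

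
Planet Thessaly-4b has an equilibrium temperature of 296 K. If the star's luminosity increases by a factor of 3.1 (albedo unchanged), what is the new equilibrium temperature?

T_eq ∝ L^(1/4) · d^(−1/2).
T′ = 296 × 3.1^(1/4) = 393 K.

T_eq ≈ 393 K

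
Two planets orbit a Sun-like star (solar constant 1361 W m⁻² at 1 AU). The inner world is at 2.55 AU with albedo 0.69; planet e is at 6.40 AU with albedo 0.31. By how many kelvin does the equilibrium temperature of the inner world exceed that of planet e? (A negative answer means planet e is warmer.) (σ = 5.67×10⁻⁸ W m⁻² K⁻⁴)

ΔT ≈ 29.8 K

T_eq = [S₀(1−A)/(4σd²)]^(1/4), so T ∝ (1−A)^(1/4) / √d.
T₁ = [1361×0.31/(4×5.67×10⁻⁸×2.55²)]^(1/4) = 130.05 K.
T₂ = [1361×0.69/(4×5.67×10⁻⁸×6.40²)]^(1/4) = 100.27 K.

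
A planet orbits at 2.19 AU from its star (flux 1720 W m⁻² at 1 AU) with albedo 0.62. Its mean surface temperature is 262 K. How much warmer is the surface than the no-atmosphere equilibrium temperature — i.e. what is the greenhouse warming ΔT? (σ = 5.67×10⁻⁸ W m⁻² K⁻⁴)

S = 1720/2.19² = 358.6 W m⁻².
T_eq = [S(1−A)/(4σ)]^(1/4) = [358.6×0.38/(4×5.67×10⁻⁸)]^(1/4) = 156.6 K.
ΔT = T_surf − T_eq = 262 − 156.6.

ΔT ≈ 105.4 K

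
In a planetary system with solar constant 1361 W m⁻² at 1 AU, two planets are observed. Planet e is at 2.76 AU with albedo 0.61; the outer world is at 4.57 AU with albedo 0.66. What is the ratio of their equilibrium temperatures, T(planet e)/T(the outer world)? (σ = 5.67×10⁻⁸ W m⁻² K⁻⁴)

T_eq = [S₀(1−A)/(4σd²)]^(1/4), so T ∝ (1−A)^(1/4) / √d.
T₁ = [1361×0.39/(4×5.67×10⁻⁸×2.76²)]^(1/4) = 132.39 K.
T₂ = [1361×0.34/(4×5.67×10⁻⁸×4.57²)]^(1/4) = 99.42 K.

T₁/T₂ ≈ 1.332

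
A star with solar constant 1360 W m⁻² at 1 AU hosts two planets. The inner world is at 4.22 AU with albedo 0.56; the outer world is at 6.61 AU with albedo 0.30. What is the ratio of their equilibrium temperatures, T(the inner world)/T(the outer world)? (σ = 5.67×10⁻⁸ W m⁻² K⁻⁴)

T_eq = [S₀(1−A)/(4σd²)]^(1/4), so T ∝ (1−A)^(1/4) / √d.
T₁ = [1360×0.44/(4×5.67×10⁻⁸×4.22²)]^(1/4) = 110.33 K.
T₂ = [1360×0.70/(4×5.67×10⁻⁸×6.61²)]^(1/4) = 99.00 K.

T₁/T₂ ≈ 1.114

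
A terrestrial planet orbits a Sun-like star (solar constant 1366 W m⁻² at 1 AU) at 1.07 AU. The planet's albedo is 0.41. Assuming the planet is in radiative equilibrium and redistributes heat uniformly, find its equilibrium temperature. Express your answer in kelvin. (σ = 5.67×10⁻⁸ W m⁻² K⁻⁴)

T_eq ≈ 236 K

Flux at 1.07 AU: S = 1366/1.07² = 1190 W m⁻².
Energy balance: absorbed = emitted ⇒ πR²·S(1−A) = 4πR²·σT_eq⁴, so T_eq⁴ = S(1−A)/(4σ).
T_eq = [1190 × 0.59 / (4 × 5.67×10⁻⁸)]^(1/4) = (3.10×10⁹)^(1/4) = 236 K.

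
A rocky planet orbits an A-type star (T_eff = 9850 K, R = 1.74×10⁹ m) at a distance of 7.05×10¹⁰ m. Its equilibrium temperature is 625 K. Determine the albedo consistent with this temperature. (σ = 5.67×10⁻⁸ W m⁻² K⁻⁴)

L = 4πR_⋆²σT_⋆⁴ = 4π(1.74×10⁹)² × 5.67×10⁻⁸ × (9850)⁴ = 2.03×10²⁸ W.
S = L/(4πd²) = 3.25×10⁵ W m⁻².
From T_eq⁴ = S(1−A)/(4σ): 1−A = 4σT_eq⁴/S.
1−A = 4 × 5.67×10⁻⁸ × (625)⁴ / 3.25×10⁵ = 0.106.

A ≈ 0.89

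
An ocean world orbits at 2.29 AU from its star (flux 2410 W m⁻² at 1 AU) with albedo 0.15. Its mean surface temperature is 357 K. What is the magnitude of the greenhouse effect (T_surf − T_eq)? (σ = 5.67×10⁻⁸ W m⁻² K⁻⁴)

ΔT ≈ 153.3 K

S = 2410/2.29² = 459.6 W m⁻².
T_eq = [S(1−A)/(4σ)]^(1/4) = [459.6×0.85/(4×5.67×10⁻⁸)]^(1/4) = 203.7 K.
ΔT = T_surf − T_eq = 357 − 203.7.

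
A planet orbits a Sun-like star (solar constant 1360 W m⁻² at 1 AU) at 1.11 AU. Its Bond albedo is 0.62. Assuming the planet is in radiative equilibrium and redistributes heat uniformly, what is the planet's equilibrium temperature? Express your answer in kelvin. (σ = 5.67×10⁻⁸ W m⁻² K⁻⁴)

T_eq ≈ 207 K

Flux at 1.11 AU: S = 1360/1.11² = 1100 W m⁻².
Energy balance: absorbed = emitted ⇒ πR²·S(1−A) = 4πR²·σT_eq⁴, so T_eq⁴ = S(1−A)/(4σ).
T_eq = [1100 × 0.38 / (4 × 5.67×10⁻⁸)]^(1/4) = (1.85×10⁹)^(1/4) = 207 K.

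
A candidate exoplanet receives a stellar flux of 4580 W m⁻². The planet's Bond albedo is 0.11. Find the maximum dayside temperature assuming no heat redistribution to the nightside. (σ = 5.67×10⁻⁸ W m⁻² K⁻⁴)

T_ss ≈ 518 K

With no redistribution each surface element balances locally: S(1−A) = σT⁴.
T = [4580 × 0.89 / 5.67×10⁻⁸]^(1/4) = (7.19×10¹⁰)^(1/4) = 518 K.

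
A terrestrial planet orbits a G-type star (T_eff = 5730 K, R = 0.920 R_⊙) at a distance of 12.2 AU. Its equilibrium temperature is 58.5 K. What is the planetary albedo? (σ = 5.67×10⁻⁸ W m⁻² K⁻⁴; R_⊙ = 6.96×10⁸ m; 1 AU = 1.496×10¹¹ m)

A ≈ 0.65

R_⋆ = 0.920 × 6.96×10⁸ = 6.40×10⁸ m.
d = 12.2 AU = 1.83×10¹² m.
L = 4πR_⋆²σT_⋆⁴ = 4π(6.40×10⁸)² × 5.67×10⁻⁸ × (5730)⁴ = 3.15×10²⁶ W.
S = L/(4πd²) = 7.52 W m⁻².
From T_eq⁴ = S(1−A)/(4σ): 1−A = 4σT_eq⁴/S.
1−A = 4 × 5.67×10⁻⁸ × (58.5)⁴ / 7.52 = 0.353.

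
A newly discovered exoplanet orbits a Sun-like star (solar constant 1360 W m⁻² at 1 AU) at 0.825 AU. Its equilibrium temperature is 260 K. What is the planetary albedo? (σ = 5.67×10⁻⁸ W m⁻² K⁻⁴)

A ≈ 0.48

Flux at 0.825 AU: S = 1360/0.825² = 2000 W m⁻².
From T_eq⁴ = S(1−A)/(4σ): 1−A = 4σT_eq⁴/S.
1−A = 4 × 5.67×10⁻⁸ × (260)⁴ / 2000 = 0.519.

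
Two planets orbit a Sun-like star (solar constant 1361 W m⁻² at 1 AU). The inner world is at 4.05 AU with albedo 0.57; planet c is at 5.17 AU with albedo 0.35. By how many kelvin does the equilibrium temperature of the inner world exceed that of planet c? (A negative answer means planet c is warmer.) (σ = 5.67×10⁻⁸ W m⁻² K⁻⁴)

T_eq = [S₀(1−A)/(4σd²)]^(1/4), so T ∝ (1−A)^(1/4) / √d.
T₁ = [1361×0.43/(4×5.67×10⁻⁸×4.05²)]^(1/4) = 111.99 K.
T₂ = [1361×0.65/(4×5.67×10⁻⁸×5.17²)]^(1/4) = 109.91 K.

ΔT ≈ 2.1 K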